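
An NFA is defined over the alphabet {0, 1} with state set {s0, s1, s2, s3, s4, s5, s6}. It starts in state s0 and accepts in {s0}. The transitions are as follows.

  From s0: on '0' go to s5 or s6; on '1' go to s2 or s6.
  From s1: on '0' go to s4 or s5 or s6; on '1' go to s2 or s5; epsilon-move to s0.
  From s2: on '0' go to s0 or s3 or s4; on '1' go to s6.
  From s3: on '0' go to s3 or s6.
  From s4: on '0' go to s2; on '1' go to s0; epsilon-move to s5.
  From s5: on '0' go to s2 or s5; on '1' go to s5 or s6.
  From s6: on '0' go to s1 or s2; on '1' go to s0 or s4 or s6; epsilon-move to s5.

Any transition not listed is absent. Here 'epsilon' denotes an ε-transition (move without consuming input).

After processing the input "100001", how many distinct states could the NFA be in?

5

Start in {s0}.
Read '1': {s0} → {s2, s5, s6}.
Read '0': {s2, s5, s6} → {s0, s1, s2, s3, s4, s5}.
Read '0': {s0, s1, s2, s3, s4, s5} → {s0, s2, s3, s4, s5, s6}.
Read '0': {s0, s2, s3, s4, s5, s6} → {s0, s1, s2, s3, s4, s5, s6}.
Read '0': {s0, s1, s2, s3, s4, s5, s6} → {s0, s1, s2, s3, s4, s5, s6}.
Read '1': {s0, s1, s2, s3, s4, s5, s6} → {s0, s2, s4, s5, s6}.
That set has 5 states.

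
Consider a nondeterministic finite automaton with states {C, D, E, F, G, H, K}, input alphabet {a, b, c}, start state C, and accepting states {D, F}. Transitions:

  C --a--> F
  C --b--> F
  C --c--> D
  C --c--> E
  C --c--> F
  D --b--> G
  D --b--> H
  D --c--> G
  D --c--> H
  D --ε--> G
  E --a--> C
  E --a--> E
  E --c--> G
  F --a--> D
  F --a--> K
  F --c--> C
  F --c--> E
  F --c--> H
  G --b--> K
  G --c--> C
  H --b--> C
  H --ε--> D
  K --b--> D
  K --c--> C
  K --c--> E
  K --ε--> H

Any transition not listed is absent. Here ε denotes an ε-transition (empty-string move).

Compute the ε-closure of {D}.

Begin with {D}.
ε-move D → G; add G.

{D, G}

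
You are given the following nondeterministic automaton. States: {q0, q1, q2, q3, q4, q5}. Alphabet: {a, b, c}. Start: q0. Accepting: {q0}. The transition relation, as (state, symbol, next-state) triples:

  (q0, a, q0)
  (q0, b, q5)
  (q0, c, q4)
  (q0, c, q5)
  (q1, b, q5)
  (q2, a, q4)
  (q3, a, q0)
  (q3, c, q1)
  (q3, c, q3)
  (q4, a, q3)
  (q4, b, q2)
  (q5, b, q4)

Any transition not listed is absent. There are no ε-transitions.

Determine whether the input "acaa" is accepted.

Yes

Start in {q0}.
Read 'a': q0→{q0}; now {q0}.
Read 'c': q0→{q4, q5}; now {q4, q5}.
Read 'a': q4→{q3}, q5→∅; now {q3}.
Read 'a': q3→{q0}; now {q0}.
The final set {q0} contains the accepting state q0.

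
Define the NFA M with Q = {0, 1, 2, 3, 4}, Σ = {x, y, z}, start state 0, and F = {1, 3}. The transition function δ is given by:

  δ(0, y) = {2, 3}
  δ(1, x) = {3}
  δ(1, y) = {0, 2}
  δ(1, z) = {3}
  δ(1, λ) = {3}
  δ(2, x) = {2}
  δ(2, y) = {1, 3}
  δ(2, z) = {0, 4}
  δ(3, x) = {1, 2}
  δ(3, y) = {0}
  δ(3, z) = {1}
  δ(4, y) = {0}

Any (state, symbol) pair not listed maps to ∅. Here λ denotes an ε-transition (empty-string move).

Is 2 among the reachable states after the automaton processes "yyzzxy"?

Yes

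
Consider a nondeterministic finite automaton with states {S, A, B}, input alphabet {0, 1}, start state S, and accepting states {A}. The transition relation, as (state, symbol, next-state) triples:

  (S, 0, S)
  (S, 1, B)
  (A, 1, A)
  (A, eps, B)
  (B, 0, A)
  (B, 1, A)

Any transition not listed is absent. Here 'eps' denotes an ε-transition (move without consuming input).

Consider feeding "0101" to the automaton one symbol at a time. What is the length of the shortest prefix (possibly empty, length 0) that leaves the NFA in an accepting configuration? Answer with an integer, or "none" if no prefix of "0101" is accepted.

Start in {S}.
Read '0': {S} → {S}.
Read '1': {S} → {B}.
Read '0': {B} → {A, B}.
None of the earlier sets intersect F, but {A, B} does.

3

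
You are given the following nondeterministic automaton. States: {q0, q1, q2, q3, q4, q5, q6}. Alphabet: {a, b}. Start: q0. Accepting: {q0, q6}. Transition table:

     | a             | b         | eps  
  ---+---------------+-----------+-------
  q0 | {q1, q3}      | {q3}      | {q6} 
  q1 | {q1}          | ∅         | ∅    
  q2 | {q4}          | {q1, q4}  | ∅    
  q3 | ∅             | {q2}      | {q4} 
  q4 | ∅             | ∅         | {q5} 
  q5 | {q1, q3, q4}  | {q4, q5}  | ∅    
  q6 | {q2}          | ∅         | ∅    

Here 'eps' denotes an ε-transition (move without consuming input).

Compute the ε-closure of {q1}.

{q1}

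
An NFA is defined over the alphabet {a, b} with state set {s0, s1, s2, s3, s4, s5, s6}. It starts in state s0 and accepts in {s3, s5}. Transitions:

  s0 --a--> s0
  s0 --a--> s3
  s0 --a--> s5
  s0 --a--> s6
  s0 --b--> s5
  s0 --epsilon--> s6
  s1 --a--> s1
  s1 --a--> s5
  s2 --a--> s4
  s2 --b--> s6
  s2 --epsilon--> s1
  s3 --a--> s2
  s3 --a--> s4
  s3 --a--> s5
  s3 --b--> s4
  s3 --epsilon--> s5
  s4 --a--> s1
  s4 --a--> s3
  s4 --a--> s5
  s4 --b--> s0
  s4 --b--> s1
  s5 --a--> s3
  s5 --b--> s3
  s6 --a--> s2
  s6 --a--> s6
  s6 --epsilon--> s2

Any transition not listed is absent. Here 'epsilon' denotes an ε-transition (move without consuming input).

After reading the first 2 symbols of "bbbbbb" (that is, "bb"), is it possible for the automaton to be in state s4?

Start: ε-closure({s0}) = {s0, s1, s2, s6}.
Read 'b': s0→{s5}, s1→∅, s2→{s6}, s6→∅; union {s5, s6}; ε-closure = {s1, s2, s5, s6}.
Read 'b': s1→∅, s2→{s6}, s5→{s3}, s6→∅; union {s3, s6}; ε-closure = {s1, s2, s3, s5, s6}.
State s4 is not in {s1, s2, s3, s5, s6}.

No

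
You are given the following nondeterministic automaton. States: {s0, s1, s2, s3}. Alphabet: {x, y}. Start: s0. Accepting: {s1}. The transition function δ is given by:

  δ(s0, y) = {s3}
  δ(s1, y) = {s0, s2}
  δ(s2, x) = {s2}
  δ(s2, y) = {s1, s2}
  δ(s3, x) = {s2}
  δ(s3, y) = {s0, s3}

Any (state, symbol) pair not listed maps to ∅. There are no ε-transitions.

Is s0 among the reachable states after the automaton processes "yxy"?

Start in {s0}.
Read 'y': s0→{s3}; now {s3}.
Read 'x': s3→{s2}; now {s2}.
Read 'y': s2→{s1, s2}; now {s1, s2}.
State s0 is not in {s1, s2}.

No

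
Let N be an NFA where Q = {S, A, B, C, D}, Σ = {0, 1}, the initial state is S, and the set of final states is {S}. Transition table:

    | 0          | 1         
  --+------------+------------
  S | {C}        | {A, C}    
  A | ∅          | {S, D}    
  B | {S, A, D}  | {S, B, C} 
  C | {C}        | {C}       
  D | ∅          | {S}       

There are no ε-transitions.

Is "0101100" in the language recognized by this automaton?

No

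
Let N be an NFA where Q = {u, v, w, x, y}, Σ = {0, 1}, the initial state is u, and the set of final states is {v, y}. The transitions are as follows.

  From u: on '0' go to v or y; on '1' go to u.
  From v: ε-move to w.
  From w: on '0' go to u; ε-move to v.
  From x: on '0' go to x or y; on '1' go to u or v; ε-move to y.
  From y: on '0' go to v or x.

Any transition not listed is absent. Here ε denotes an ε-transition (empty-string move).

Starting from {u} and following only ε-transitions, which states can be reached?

{u}

Begin with {u}.
No ε-moves leave this set, so the closure equals the set itself.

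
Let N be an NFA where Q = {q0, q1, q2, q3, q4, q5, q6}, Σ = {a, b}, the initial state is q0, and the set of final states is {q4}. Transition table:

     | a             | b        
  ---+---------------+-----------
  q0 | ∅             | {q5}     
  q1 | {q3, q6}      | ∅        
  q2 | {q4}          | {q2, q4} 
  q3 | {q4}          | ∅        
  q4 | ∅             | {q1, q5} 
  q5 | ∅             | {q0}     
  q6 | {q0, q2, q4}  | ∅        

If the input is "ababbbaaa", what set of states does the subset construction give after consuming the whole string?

Start in {q0}.
Read 'a': q0→∅; now ∅.
The set is empty and remains empty for the remaining 8 symbols.

∅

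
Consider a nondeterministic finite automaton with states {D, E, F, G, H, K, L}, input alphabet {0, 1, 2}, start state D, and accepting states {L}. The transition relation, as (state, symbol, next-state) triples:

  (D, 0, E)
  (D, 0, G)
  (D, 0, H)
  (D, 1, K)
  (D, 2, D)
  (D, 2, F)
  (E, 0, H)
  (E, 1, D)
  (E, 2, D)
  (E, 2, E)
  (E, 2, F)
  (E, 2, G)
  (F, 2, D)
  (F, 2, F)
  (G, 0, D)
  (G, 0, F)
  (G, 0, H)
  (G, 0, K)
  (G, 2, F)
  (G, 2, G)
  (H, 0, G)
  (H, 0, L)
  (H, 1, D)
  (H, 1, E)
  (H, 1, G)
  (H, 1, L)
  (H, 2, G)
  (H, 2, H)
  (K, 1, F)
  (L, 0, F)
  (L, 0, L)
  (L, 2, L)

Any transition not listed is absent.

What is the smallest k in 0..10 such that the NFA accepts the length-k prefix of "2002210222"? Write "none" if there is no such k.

Start in {D}.
Read '2': {D} → {D, F}.
Read '0': {D, F} → {E, G, H}.
Read '0': {E, G, H} → {D, F, G, H, K, L}.
None of the earlier sets intersect F, but {D, F, G, H, K, L} does.

3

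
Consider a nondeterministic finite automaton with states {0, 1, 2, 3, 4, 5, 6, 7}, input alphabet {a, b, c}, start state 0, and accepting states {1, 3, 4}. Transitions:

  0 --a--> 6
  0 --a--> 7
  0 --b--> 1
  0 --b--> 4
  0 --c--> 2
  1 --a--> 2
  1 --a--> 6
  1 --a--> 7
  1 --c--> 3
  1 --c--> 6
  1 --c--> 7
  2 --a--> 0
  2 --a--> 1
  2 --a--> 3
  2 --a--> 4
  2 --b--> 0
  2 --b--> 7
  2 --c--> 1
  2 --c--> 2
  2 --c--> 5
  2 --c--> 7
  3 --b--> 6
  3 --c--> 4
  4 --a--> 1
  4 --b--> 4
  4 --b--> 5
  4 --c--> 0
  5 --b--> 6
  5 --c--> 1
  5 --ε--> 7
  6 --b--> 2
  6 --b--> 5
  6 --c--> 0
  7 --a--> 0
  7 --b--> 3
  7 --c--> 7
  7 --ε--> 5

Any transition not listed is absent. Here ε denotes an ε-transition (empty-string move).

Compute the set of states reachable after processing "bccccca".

Start in {0}.
Read 'b': 0→{1, 4}; now {1, 4}.
Read 'c': 1→{3, 6, 7}, 4→{0}; union {0, 3, 6, 7}; ε-closure = {0, 3, 5, 6, 7}.
Read 'c': 0→{2}, 3→{4}, 5→{1}, 6→{0}, 7→{7}; union {0, 1, 2, 4, 7}; ε-closure = {0, 1, 2, 4, 5, 7}.
Read 'c': 0→{2}, 1→{3, 6, 7}, 2→{1, 2, 5, 7}, 4→{0}, 5→{1}, 7→{7}; now {0, 1, 2, 3, 5, 6, 7}.
Read 'c': 0→{2}, 1→{3, 6, 7}, 2→{1, 2, 5, 7}, 3→{4}, 5→{1}, 6→{0}, 7→{7}; now {0, 1, 2, 3, 4, 5, 6, 7}.
Read 'c': 0→{2}, 1→{3, 6, 7}, 2→{1, 2, 5, 7}, 3→{4}, 4→{0}, 5→{1}, 6→{0}, 7→{7}; now {0, 1, 2, 3, 4, 5, 6, 7}.
Read 'a': 0→{6, 7}, 1→{2, 6, 7}, 2→{0, 1, 3, 4}, 3→∅, 4→{1}, 5→∅, 6→∅, 7→{0}; union {0, 1, 2, 3, 4, 6, 7}; ε-closure = {0, 1, 2, 3, 4, 5, 6, 7}.

{0, 1, 2, 3, 4, 5, 6, 7}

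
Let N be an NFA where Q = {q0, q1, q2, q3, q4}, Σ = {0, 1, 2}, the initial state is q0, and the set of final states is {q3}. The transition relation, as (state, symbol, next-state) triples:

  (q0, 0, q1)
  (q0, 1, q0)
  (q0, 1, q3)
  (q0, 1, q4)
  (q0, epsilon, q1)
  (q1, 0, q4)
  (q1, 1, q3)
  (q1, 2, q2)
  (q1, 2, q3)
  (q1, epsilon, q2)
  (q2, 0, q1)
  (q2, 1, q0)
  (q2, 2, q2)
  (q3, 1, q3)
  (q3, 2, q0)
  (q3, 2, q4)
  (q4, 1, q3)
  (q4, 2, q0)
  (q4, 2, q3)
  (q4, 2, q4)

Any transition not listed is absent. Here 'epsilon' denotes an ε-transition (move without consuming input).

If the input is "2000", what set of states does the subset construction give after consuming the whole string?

Start: ε-closure({q0}) = {q0, q1, q2}.
Read '2': {q0, q1, q2} → {q2, q3}.
Read '0': {q2, q3} → {q1, q2}.
Read '0': {q1, q2} → {q1, q2, q4}.
Read '0': {q1, q2, q4} → {q1, q2, q4}.

{q1, q2, q4}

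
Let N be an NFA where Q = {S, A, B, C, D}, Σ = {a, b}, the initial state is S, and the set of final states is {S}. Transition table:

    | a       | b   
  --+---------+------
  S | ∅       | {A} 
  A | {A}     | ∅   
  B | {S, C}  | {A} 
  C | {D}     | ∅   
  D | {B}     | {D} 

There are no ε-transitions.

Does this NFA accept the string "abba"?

No

Start in {S}.
Read 'a': {S} → ∅.
The set is empty and remains empty for the remaining 3 symbols.
The final set ∅ contains no accepting state.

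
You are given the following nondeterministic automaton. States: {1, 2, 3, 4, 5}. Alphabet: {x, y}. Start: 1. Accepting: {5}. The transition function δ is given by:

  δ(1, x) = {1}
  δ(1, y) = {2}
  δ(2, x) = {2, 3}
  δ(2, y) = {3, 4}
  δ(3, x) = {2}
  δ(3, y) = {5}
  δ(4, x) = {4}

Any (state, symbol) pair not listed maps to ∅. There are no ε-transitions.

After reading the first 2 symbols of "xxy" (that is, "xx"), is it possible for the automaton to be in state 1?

Yes

Start in {1}.
Read 'x': 1→{1}; now {1}.
Read 'x': 1→{1}; now {1}.
State 1 is in {1}.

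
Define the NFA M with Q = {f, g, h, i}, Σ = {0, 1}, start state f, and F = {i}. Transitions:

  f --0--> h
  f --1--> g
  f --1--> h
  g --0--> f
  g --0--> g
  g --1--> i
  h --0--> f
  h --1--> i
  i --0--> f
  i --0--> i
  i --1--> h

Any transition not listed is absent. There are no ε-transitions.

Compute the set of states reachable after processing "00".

Start in {f}.
Read '0': f→{h}; now {h}.
Read '0': h→{f}; now {f}.

{f}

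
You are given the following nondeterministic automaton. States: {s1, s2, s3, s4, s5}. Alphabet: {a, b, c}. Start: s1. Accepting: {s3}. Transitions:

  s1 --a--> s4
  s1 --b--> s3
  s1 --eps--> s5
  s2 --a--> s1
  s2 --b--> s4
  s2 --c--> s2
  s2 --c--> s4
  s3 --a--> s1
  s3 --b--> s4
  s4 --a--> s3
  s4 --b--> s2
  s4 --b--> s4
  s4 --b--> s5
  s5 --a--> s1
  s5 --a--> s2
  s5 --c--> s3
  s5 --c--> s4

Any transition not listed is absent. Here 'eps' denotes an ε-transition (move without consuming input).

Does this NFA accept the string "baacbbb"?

No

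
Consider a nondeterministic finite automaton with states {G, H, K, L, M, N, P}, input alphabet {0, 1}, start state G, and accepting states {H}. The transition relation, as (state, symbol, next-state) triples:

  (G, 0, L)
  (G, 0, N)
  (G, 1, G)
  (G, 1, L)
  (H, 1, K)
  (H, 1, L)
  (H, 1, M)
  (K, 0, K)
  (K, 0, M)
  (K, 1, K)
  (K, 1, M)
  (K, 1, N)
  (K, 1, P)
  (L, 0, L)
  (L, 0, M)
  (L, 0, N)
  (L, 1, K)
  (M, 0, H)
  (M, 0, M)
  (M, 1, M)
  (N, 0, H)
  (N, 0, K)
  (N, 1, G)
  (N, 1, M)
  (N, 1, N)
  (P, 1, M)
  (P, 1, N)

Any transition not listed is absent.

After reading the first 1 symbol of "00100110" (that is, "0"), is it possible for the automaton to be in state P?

No

Start in {G}.
Read '0': {G} → {L, N}.
State P is not in {L, N}.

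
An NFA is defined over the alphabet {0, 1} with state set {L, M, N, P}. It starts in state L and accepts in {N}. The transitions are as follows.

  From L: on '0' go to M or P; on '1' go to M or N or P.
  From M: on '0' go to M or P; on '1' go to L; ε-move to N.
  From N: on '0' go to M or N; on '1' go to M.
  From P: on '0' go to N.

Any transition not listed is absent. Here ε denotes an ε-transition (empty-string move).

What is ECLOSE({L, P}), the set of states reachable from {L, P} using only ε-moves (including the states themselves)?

Begin with {L, P}.
No ε-moves leave this set, so the closure equals the set itself.

{L, P}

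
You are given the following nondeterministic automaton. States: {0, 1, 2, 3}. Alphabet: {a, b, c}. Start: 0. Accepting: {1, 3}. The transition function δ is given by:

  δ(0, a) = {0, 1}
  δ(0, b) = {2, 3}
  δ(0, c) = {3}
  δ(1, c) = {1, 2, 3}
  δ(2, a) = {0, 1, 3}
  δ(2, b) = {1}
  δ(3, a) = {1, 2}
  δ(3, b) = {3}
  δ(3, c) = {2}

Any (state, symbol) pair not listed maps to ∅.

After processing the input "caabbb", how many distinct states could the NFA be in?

1

Start in {0}.
Read 'c': {0} → {3}.
Read 'a': {3} → {1, 2}.
Read 'a': {1, 2} → {0, 1, 3}.
Read 'b': {0, 1, 3} → {2, 3}.
Read 'b': {2, 3} → {1, 3}.
Read 'b': {1, 3} → {3}.
That set has 1 state.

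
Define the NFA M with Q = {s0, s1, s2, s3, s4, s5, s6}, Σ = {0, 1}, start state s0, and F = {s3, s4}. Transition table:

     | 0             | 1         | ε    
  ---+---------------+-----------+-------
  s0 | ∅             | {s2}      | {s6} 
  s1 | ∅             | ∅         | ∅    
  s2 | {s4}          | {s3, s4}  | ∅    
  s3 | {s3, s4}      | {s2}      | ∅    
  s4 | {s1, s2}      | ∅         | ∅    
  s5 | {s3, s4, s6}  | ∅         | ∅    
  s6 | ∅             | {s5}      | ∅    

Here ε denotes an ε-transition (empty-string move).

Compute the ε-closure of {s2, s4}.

{s2, s4}

Begin with {s2, s4}.
No ε-moves leave this set, so the closure equals the set itself.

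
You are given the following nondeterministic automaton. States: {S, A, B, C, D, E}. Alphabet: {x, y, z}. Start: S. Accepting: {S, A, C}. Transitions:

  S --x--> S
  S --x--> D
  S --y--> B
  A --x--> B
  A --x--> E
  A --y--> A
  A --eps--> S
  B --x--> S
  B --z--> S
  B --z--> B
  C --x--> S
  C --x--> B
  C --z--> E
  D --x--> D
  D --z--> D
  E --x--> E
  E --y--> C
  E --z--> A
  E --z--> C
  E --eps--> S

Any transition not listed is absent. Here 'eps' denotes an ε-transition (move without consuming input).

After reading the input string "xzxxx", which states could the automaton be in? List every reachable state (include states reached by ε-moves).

{D}

Start in {S}.
Read 'x': S→{S, D}; now {S, D}.
Read 'z': S→∅, D→{D}; now {D}.
Read 'x': D→{D}; now {D}.
Read 'x': D→{D}; now {D}.
Read 'x': D→{D}; now {D}.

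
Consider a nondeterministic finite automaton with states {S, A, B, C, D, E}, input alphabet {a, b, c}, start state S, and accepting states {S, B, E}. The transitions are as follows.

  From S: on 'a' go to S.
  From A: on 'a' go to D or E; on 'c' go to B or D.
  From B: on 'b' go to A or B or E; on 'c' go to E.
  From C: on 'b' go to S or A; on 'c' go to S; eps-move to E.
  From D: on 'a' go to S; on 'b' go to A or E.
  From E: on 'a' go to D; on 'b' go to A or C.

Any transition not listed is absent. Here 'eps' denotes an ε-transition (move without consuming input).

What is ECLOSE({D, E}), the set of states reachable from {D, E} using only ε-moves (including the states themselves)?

Begin with {D, E}.
No ε-moves leave this set, so the closure equals the set itself.

{D, E}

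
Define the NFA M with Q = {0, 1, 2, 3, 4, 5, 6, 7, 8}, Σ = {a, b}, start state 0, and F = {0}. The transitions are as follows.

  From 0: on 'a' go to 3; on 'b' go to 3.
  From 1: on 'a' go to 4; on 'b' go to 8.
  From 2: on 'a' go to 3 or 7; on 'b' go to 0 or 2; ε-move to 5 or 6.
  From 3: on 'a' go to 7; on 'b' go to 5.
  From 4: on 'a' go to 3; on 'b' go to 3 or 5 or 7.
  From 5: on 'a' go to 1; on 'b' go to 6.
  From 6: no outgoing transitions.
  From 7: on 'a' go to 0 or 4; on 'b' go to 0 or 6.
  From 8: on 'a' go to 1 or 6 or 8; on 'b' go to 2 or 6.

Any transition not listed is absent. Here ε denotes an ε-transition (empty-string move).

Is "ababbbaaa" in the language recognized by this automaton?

Yes

Start in {0}.
Read 'a': {0} → {3}.
Read 'b': {3} → {5}.
Read 'a': {5} → {1}.
Read 'b': {1} → {8}.
Read 'b': {8} → {2, 5, 6}.
Read 'b': {2, 5, 6} → {0, 2, 5, 6}.
Read 'a': {0, 2, 5, 6} → {1, 3, 7}.
Read 'a': {1, 3, 7} → {0, 4, 7}.
Read 'a': {0, 4, 7} → {0, 3, 4}.
The final set {0, 3, 4} contains the accepting state 0.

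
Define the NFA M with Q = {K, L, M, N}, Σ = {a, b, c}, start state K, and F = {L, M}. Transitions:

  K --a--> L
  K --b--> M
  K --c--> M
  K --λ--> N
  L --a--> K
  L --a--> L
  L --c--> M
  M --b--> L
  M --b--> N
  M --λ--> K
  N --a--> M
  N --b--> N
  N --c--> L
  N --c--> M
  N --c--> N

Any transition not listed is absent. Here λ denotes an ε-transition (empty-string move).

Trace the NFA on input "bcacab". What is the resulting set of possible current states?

{K, L, M, N}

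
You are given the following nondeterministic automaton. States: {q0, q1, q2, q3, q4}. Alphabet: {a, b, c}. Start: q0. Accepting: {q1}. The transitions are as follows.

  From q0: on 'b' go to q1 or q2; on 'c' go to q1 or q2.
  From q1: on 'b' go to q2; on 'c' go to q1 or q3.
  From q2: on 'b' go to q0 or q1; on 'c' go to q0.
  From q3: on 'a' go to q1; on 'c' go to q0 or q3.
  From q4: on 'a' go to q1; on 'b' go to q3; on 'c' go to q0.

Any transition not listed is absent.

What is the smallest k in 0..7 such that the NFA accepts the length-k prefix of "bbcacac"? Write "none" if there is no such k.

1

Start in {q0}.
Read 'b': q0→{q1, q2}; now {q1, q2}.
None of the earlier sets intersect F, but {q1, q2} does.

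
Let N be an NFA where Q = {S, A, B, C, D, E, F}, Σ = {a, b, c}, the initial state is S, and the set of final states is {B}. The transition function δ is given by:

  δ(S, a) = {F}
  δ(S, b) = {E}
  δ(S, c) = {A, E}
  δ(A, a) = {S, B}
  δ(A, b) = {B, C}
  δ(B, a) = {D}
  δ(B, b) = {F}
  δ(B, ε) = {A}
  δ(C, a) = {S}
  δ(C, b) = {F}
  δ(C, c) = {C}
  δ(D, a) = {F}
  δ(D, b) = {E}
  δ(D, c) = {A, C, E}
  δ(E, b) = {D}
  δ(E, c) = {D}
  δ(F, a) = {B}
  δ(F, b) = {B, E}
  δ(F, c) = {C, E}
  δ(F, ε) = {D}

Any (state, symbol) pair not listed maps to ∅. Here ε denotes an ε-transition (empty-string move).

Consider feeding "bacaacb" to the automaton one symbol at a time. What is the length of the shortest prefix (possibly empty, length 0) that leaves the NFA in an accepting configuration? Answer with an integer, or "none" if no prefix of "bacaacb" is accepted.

none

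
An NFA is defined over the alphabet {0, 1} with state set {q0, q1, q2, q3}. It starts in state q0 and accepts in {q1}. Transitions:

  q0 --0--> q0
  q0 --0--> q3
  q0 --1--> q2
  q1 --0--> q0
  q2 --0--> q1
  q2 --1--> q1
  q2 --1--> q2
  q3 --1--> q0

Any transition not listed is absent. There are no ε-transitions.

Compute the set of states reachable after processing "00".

Start in {q0}.
Read '0': q0→{q0, q3}; now {q0, q3}.
Read '0': q0→{q0, q3}, q3→∅; now {q0, q3}.

{q0, q3}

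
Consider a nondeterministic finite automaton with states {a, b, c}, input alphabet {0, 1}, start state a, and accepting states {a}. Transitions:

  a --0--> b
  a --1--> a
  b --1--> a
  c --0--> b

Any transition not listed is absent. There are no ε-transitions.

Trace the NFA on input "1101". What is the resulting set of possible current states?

{a}

Start in {a}.
Read '1': a→{a}; now {a}.
Read '1': a→{a}; now {a}.
Read '0': a→{b}; now {b}.
Read '1': b→{a}; now {a}.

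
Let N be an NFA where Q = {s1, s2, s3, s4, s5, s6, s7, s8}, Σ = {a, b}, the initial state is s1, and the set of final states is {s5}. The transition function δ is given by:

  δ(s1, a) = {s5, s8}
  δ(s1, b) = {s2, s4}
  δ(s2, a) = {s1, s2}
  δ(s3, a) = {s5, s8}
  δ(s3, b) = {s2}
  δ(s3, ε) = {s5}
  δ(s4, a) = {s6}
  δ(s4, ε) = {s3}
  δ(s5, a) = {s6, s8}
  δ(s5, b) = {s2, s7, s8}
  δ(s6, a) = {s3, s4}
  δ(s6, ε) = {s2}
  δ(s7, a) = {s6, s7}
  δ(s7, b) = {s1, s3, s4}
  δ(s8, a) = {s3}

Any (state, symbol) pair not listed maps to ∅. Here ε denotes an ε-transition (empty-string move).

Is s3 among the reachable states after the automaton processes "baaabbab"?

Start in {s1}.
Read 'b': s1→{s2, s4}; union {s2, s4}; ε-closure = {s2, s3, s4, s5}.
Read 'a': s2→{s1, s2}, s3→{s5, s8}, s4→{s6}, s5→{s6, s8}; now {s1, s2, s5, s6, s8}.
Read 'a': s1→{s5, s8}, s2→{s1, s2}, s5→{s6, s8}, s6→{s3, s4}, s8→{s3}; now {s1, s2, s3, s4, s5, s6, s8}.
Read 'a': s1→{s5, s8}, s2→{s1, s2}, s3→{s5, s8}, s4→{s6}, s5→{s6, s8}, s6→{s3, s4}, s8→{s3}; now {s1, s2, s3, s4, s5, s6, s8}.
Read 'b': s1→{s2, s4}, s2→∅, s3→{s2}, s4→∅, s5→{s2, s7, s8}, s6→∅, s8→∅; union {s2, s4, s7, s8}; ε-closure = {s2, s3, s4, s5, s7, s8}.
Read 'b': s2→∅, s3→{s2}, s4→∅, s5→{s2, s7, s8}, s7→{s1, s3, s4}, s8→∅; union {s1, s2, s3, s4, s7, s8}; ε-closure = {s1, s2, s3, s4, s5, s7, s8}.
Read 'a': s1→{s5, s8}, s2→{s1, s2}, s3→{s5, s8}, s4→{s6}, s5→{s6, s8}, s7→{s6, s7}, s8→{s3}; now {s1, s2, s3, s5, s6, s7, s8}.
Read 'b': s1→{s2, s4}, s2→∅, s3→{s2}, s5→{s2, s7, s8}, s6→∅, s7→{s1, s3, s4}, s8→∅; union {s1, s2, s3, s4, s7, s8}; ε-closure = {s1, s2, s3, s4, s5, s7, s8}.
State s3 is in {s1, s2, s3, s4, s5, s7, s8}.

Yes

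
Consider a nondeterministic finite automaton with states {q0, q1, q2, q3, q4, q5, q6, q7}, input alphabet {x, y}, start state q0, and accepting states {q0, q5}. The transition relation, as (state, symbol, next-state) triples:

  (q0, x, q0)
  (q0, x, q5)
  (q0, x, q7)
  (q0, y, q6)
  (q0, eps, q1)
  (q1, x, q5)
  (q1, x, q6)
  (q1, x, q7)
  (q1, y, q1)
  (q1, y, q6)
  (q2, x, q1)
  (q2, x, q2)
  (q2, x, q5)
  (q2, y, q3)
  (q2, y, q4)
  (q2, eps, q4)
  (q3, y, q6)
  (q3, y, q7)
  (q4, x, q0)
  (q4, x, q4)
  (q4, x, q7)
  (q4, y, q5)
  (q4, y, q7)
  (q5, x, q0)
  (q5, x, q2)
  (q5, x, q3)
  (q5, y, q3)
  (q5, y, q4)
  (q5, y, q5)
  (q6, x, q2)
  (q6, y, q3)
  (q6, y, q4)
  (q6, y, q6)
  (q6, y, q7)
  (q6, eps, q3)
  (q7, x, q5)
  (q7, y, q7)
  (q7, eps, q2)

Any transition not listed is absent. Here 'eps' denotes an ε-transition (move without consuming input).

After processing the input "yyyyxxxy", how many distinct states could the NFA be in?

Start: ε-closure({q0}) = {q0, q1}.
Read 'y': q0→{q6}, q1→{q1, q6}; union {q1, q6}; ε-closure = {q1, q3, q6}.
Read 'y': q1→{q1, q6}, q3→{q6, q7}, q6→{q3, q4, q6, q7}; union {q1, q3, q4, q6, q7}; ε-closure = {q1, q2, q3, q4, q6, q7}.
Read 'y': q1→{q1, q6}, q2→{q3, q4}, q3→{q6, q7}, q4→{q5, q7}, q6→{q3, q4, q6, q7}, q7→{q7}; union {q1, q3, q4, q5, q6, q7}; ε-closure = {q1, q2, q3, q4, q5, q6, q7}.
Read 'y': q1→{q1, q6}, q2→{q3, q4}, q3→{q6, q7}, q4→{q5, q7}, q5→{q3, q4, q5}, q6→{q3, q4, q6, q7}, q7→{q7}; union {q1, q3, q4, q5, q6, q7}; ε-closure = {q1, q2, q3, q4, q5, q6, q7}.
Read 'x': q1→{q5, q6, q7}, q2→{q1, q2, q5}, q3→∅, q4→{q0, q4, q7}, q5→{q0, q2, q3}, q6→{q2}, q7→{q5}; now {q0, q1, q2, q3, q4, q5, q6, q7}.
Read 'x': q0→{q0, q5, q7}, q1→{q5, q6, q7}, q2→{q1, q2, q5}, q3→∅, q4→{q0, q4, q7}, q5→{q0, q2, q3}, q6→{q2}, q7→{q5}; now {q0, q1, q2, q3, q4, q5, q6, q7}.
Read 'x': q0→{q0, q5, q7}, q1→{q5, q6, q7}, q2→{q1, q2, q5}, q3→∅, q4→{q0, q4, q7}, q5→{q0, q2, q3}, q6→{q2}, q7→{q5}; now {q0, q1, q2, q3, q4, q5, q6, q7}.
Read 'y': q0→{q6}, q1→{q1, q6}, q2→{q3, q4}, q3→{q6, q7}, q4→{q5, q7}, q5→{q3, q4, q5}, q6→{q3, q4, q6, q7}, q7→{q7}; union {q1, q3, q4, q5, q6, q7}; ε-closure = {q1, q2, q3, q4, q5, q6, q7}.
That set has 7 states.

7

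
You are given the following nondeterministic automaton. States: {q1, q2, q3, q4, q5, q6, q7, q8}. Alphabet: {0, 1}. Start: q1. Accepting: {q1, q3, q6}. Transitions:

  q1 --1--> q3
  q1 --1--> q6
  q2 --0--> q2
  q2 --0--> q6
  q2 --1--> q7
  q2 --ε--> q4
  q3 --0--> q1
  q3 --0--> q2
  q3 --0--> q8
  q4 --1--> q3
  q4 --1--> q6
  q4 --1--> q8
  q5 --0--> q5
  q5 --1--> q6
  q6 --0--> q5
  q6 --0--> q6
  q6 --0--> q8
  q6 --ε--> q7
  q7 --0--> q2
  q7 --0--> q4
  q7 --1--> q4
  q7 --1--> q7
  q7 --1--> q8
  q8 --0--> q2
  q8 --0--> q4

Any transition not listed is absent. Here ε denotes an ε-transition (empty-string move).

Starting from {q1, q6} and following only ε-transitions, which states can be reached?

{q1, q6, q7}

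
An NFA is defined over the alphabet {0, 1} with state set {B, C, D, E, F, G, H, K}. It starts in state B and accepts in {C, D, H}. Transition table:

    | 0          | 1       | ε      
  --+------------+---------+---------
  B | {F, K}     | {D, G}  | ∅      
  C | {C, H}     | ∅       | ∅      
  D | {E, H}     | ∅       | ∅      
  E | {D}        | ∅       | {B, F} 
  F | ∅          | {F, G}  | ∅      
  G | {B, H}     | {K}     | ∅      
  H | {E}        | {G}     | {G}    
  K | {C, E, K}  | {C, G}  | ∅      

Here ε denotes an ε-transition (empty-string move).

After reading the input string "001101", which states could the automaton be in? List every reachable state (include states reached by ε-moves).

{C, D, F, G, K}

Start in {B}.
Read '0': B→{F, K}; now {F, K}.
Read '0': F→∅, K→{C, E, K}; union {C, E, K}; ε-closure = {B, C, E, F, K}.
Read '1': B→{D, G}, C→∅, E→∅, F→{F, G}, K→{C, G}; now {C, D, F, G}.
Read '1': C→∅, D→∅, F→{F, G}, G→{K}; now {F, G, K}.
Read '0': F→∅, G→{B, H}, K→{C, E, K}; union {B, C, E, H, K}; ε-closure = {B, C, E, F, G, H, K}.
Read '1': B→{D, G}, C→∅, E→∅, F→{F, G}, G→{K}, H→{G}, K→{C, G}; now {C, D, F, G, K}.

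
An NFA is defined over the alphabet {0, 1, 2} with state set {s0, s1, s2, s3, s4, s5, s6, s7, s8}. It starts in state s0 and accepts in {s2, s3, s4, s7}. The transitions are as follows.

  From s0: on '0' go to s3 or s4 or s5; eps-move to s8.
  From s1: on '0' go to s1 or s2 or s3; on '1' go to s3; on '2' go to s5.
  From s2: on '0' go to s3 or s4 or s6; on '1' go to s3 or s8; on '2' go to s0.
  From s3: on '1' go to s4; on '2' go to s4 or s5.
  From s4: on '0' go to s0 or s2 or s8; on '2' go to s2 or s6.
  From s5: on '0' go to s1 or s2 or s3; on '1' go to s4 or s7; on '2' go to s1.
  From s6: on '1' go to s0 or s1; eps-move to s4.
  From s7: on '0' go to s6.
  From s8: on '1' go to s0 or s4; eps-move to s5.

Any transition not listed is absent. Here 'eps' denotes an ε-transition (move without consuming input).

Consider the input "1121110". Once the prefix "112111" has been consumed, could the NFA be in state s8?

Start: ε-closure({s0}) = {s0, s5, s8}.
Read '1': s0→∅, s5→{s4, s7}, s8→{s0, s4}; union {s0, s4, s7}; ε-closure = {s0, s4, s5, s7, s8}.
Read '1': s0→∅, s4→∅, s5→{s4, s7}, s7→∅, s8→{s0, s4}; union {s0, s4, s7}; ε-closure = {s0, s4, s5, s7, s8}.
Read '2': s0→∅, s4→{s2, s6}, s5→{s1}, s7→∅, s8→∅; union {s1, s2, s6}; ε-closure = {s1, s2, s4, s6}.
Read '1': s1→{s3}, s2→{s3, s8}, s4→∅, s6→{s0, s1}; union {s0, s1, s3, s8}; ε-closure = {s0, s1, s3, s5, s8}.
Read '1': s0→∅, s1→{s3}, s3→{s4}, s5→{s4, s7}, s8→{s0, s4}; union {s0, s3, s4, s7}; ε-closure = {s0, s3, s4, s5, s7, s8}.
Read '1': s0→∅, s3→{s4}, s4→∅, s5→{s4, s7}, s7→∅, s8→{s0, s4}; union {s0, s4, s7}; ε-closure = {s0, s4, s5, s7, s8}.
State s8 is in {s0, s4, s5, s7, s8}.

Yes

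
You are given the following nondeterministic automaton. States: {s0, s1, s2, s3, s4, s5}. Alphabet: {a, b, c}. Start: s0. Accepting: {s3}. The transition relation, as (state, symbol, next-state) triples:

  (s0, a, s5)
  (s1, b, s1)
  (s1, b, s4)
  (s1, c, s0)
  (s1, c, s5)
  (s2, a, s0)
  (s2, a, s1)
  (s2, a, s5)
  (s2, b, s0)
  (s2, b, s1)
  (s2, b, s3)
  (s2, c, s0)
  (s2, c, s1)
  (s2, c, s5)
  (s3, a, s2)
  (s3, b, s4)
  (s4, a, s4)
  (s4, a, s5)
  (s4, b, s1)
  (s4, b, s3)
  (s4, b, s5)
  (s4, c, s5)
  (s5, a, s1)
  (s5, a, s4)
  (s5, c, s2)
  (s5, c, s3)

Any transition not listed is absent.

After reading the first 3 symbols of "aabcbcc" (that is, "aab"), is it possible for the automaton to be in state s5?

Yes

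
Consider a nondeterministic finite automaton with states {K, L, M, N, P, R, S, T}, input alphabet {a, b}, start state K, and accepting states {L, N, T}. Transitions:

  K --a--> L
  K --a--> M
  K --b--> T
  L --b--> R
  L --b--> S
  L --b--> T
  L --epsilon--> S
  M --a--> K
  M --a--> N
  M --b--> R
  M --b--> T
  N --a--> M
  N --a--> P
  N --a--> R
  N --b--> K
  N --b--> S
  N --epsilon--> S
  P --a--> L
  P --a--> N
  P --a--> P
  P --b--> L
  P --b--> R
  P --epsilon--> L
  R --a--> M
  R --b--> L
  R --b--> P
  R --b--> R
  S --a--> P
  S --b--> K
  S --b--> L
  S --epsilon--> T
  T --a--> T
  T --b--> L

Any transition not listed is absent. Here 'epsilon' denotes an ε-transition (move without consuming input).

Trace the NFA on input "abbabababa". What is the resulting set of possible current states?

Start in {K}.
Read 'a': {K} → {L, M, S, T}.
Read 'b': {L, M, S, T} → {K, L, R, S, T}.
Read 'b': {K, L, R, S, T} → {K, L, P, R, S, T}.
Read 'a': {K, L, P, R, S, T} → {L, M, N, P, S, T}.
Read 'b': {L, M, N, P, S, T} → {K, L, R, S, T}.
Read 'a': {K, L, R, S, T} → {L, M, P, S, T}.
Read 'b': {L, M, P, S, T} → {K, L, R, S, T}.
Read 'a': {K, L, R, S, T} → {L, M, P, S, T}.
Read 'b': {L, M, P, S, T} → {K, L, R, S, T}.
Read 'a': {K, L, R, S, T} → {L, M, P, S, T}.

{L, M, P, S, T}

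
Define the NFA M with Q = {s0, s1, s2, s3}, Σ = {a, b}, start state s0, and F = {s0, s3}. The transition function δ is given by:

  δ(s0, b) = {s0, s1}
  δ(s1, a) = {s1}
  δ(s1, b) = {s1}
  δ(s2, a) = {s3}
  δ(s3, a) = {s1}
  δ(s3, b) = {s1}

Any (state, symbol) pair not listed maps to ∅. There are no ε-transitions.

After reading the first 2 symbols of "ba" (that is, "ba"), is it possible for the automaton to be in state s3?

No

Start in {s0}.
Read 'b': {s0} → {s0, s1}.
Read 'a': {s0, s1} → {s1}.
State s3 is not in {s1}.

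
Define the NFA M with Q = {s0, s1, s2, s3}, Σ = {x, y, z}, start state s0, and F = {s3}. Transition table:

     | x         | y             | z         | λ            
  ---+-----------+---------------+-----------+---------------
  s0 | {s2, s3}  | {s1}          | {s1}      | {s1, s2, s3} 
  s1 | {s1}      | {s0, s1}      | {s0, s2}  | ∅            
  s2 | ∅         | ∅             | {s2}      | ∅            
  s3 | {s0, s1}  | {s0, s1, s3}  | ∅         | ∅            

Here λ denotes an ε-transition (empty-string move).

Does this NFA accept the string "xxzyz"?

Yes

Start: ε-closure({s0}) = {s0, s1, s2, s3}.
Read 'x': {s0, s1, s2, s3} → {s0, s1, s2, s3}.
Read 'x': {s0, s1, s2, s3} → {s0, s1, s2, s3}.
Read 'z': {s0, s1, s2, s3} → {s0, s1, s2, s3}.
Read 'y': {s0, s1, s2, s3} → {s0, s1, s2, s3}.
Read 'z': {s0, s1, s2, s3} → {s0, s1, s2, s3}.
The final set {s0, s1, s2, s3} contains the accepting state s3.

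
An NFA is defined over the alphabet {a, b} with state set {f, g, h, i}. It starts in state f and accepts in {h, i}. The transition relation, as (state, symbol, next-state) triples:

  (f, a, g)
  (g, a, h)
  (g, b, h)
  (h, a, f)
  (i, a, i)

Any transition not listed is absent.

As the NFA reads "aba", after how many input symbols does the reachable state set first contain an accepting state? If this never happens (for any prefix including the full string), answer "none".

Start in {f}.
Read 'a': f→{g}; now {g}.
Read 'b': g→{h}; now {h}.
None of the earlier sets intersect F, but {h} does.

2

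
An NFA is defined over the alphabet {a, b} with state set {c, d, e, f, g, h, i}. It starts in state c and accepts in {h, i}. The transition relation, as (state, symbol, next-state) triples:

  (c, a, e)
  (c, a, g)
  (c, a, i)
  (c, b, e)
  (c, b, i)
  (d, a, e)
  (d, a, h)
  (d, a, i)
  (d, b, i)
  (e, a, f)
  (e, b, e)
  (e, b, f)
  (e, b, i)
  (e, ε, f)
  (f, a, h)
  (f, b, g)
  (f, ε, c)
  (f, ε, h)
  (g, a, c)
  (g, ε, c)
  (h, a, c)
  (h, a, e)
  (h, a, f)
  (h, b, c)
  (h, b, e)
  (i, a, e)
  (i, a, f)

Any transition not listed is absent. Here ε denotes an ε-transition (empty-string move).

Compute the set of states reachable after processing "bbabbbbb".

Start in {c}.
Read 'b': c→{e, i}; union {e, i}; ε-closure = {c, e, f, h, i}.
Read 'b': c→{e, i}, e→{e, f, i}, f→{g}, h→{c, e}, i→∅; union {c, e, f, g, i}; ε-closure = {c, e, f, g, h, i}.
Read 'a': c→{e, g, i}, e→{f}, f→{h}, g→{c}, h→{c, e, f}, i→{e, f}; now {c, e, f, g, h, i}.
Read 'b': c→{e, i}, e→{e, f, i}, f→{g}, g→∅, h→{c, e}, i→∅; union {c, e, f, g, i}; ε-closure = {c, e, f, g, h, i}.
Read 'b': c→{e, i}, e→{e, f, i}, f→{g}, g→∅, h→{c, e}, i→∅; union {c, e, f, g, i}; ε-closure = {c, e, f, g, h, i}.
Read 'b': c→{e, i}, e→{e, f, i}, f→{g}, g→∅, h→{c, e}, i→∅; union {c, e, f, g, i}; ε-closure = {c, e, f, g, h, i}.
Read 'b': c→{e, i}, e→{e, f, i}, f→{g}, g→∅, h→{c, e}, i→∅; union {c, e, f, g, i}; ε-closure = {c, e, f, g, h, i}.
Read 'b': c→{e, i}, e→{e, f, i}, f→{g}, g→∅, h→{c, e}, i→∅; union {c, e, f, g, i}; ε-closure = {c, e, f, g, h, i}.

{c, e, f, g, h, i}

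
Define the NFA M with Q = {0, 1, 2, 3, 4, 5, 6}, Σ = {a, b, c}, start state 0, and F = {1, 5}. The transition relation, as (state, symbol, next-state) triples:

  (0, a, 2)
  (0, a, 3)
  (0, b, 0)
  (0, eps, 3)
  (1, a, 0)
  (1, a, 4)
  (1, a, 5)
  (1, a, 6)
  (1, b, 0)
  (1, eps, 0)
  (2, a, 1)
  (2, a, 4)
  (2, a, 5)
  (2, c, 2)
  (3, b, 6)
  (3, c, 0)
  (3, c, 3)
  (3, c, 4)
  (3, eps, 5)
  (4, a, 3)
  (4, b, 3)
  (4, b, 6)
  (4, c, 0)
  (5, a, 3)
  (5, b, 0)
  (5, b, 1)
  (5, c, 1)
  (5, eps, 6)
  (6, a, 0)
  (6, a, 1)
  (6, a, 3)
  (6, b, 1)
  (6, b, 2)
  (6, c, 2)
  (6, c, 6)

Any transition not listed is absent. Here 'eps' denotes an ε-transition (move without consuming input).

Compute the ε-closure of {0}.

{0, 3, 5, 6}

Begin with {0}.
ε-move 0 → 3; add 3.
ε-move 3 → 5; add 5.
ε-move 5 → 6; add 6.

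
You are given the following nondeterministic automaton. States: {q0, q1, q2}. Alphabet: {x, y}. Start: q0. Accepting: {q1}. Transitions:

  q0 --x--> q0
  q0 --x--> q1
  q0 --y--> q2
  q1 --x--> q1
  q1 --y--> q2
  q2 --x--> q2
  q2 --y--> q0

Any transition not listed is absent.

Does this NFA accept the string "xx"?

Yes

Start in {q0}.
Read 'x': {q0} → {q0, q1}.
Read 'x': {q0, q1} → {q0, q1}.
The final set {q0, q1} contains the accepting state q1.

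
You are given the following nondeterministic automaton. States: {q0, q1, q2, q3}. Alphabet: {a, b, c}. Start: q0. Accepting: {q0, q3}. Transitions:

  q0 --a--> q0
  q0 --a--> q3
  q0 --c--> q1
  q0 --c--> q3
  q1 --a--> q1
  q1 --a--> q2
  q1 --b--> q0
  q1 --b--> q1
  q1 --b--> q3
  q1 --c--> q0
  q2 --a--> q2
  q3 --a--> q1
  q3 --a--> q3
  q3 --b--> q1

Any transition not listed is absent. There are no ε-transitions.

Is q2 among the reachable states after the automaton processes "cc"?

No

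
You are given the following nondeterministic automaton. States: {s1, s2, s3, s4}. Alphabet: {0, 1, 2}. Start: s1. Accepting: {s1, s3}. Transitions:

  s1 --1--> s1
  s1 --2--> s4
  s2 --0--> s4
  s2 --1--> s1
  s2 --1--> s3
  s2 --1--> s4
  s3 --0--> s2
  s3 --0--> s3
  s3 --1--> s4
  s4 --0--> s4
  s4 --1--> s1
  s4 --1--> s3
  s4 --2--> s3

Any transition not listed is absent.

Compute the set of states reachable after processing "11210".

Start in {s1}.
Read '1': s1→{s1}; now {s1}.
Read '1': s1→{s1}; now {s1}.
Read '2': s1→{s4}; now {s4}.
Read '1': s4→{s1, s3}; now {s1, s3}.
Read '0': s1→∅, s3→{s2, s3}; now {s2, s3}.

{s2, s3}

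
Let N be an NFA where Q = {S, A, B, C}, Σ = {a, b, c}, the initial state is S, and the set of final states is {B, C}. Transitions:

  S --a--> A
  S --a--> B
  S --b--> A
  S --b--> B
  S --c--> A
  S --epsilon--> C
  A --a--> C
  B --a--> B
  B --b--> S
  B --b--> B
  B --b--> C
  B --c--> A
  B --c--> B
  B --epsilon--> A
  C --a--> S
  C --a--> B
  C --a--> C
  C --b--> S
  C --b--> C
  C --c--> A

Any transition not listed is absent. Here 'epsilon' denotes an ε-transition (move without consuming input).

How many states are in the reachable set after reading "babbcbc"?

Start: ε-closure({S}) = {S, C}.
Read 'b': {S, C} → {S, A, B, C}.
Read 'a': {S, A, B, C} → {S, A, B, C}.
Read 'b': {S, A, B, C} → {S, A, B, C}.
Read 'b': {S, A, B, C} → {S, A, B, C}.
Read 'c': {S, A, B, C} → {A, B}.
Read 'b': {A, B} → {S, A, B, C}.
Read 'c': {S, A, B, C} → {A, B}.
That set has 2 states.

2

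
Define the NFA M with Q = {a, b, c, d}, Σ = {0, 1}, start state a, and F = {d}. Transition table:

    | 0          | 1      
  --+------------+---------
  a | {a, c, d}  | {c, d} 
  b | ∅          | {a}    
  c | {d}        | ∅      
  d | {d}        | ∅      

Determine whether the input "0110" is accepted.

Start in {a}.
Read '0': {a} → {a, c, d}.
Read '1': {a, c, d} → {c, d}.
Read '1': {c, d} → ∅.
The set is empty and remains empty for the remaining 1 symbol.
The final set ∅ contains no accepting state.

No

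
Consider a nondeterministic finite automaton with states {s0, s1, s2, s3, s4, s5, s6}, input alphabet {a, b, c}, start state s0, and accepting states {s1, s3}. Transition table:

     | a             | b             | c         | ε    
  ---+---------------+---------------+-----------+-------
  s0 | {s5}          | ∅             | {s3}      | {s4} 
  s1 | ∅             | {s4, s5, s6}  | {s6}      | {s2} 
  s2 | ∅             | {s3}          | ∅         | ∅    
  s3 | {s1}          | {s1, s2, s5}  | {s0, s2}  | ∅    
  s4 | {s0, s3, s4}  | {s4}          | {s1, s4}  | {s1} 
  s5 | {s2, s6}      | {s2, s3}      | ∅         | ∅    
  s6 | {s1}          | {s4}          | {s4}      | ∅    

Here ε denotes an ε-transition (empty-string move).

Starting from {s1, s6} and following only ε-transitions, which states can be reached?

Begin with {s1, s6}.
ε-move s1 → s2; add s2.

{s1, s2, s6}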